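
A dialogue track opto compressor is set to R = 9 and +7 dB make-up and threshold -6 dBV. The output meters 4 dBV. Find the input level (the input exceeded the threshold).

21 dBV

Remove make-up: 4 − 7 = -3 dBV.
Post-compression overshoot = -3 − (-6) = 3 dB.
Before 9:1 compression the overshoot was 3 × 9 = 27 dB, so input = -6 + 27 = 21 dBV.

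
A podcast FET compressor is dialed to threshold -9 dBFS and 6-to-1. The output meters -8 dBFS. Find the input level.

-3 dBFS

Post-compression overshoot = -8 − (-9) = 1 dB.
Undo the ratio: input overshoot = 1 × 6 = 6 dB, giving input = -3 dBFS.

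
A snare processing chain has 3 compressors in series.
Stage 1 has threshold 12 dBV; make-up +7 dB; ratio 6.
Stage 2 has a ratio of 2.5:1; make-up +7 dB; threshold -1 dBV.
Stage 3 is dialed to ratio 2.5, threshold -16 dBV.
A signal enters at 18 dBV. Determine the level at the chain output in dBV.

-3.84 dBV

Stage 1: 18 dBV is 6 dB over 12 dBV; at 6:1 that becomes 1 dB over, giving 13 dBV; +7 dB make-up → 20 dBV.
Stage 2: 20 dBV is 21 dB over -1 dBV; at 2.5:1 that becomes 8.4 dB over, giving 7.4 dBV; +7 dB make-up → 14.4 dBV.
Stage 3: 30.4 dB above -16 dBV, reduced 2.5:1 to 12.16 dB above → -3.84 dBV.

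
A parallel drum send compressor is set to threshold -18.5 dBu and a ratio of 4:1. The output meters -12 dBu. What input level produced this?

7.5 dBu

The compressed level sits -12 − (-18.5) = 6.5 dB over threshold.
Input overshoot = R × output overshoot = 26 dB → input = -18.5 + 26 = 7.5 dBu.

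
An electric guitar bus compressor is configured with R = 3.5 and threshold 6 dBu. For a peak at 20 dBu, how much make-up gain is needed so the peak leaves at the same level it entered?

10 dB

Overshoot 14 dB → 14/3.5 = 4 dB after compression, so the compressed level is 6 + 4 = 10 dBu.
Make-up = target − compressed = 20 − 10 = 10 dB.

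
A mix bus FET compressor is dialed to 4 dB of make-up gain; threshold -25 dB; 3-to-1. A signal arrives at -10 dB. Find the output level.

-10 dB sits 15 dB over threshold.
3:1 compression reduces that to 15/3 = 5 dB over.
That puts the output at -20 dB; make-up adds 4 dB, giving -16 dB.

-16 dB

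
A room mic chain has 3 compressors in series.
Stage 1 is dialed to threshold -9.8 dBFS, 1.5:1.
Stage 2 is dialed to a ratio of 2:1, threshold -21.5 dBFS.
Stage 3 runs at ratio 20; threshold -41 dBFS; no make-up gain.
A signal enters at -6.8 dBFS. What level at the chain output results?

-39.6825 dBFS

Stage 1: -6.8 dBFS is 3 dB over -9.8 dBFS; at 1.5:1 that becomes 2 dB over, giving -7.8 dBFS.
Stage 2: -7.8 dBFS is 13.7 dB over -21.5 dBFS; at 2:1 that becomes 6.85 dB over, giving -14.65 dBFS.
Stage 3: 26.35 dB above -41 dBFS, reduced 20:1 to 1.3175 dB above → -39.6825 dBFS.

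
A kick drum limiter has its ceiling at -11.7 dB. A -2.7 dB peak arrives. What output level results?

A brickwall limiter is an ∞:1 compressor: any input above the ceiling is clamped to -11.7 dB.

-11.7 dB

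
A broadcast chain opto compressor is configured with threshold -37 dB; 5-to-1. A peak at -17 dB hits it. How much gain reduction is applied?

Overshoot = -17 − (-37) = 20 dB.
At 5:1, output sits 20/5 = 4 dB above threshold.
GR = overshoot in − overshoot out = 20 − 4 = 16 dB.

16 dB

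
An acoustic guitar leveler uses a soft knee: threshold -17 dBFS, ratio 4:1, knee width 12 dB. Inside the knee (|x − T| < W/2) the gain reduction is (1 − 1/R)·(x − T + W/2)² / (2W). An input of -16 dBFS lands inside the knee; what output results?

-17.53125 dBFS

x − T + W/2 = -16 − (-17) + 6 = 7.
GR = (1 − 1/4) × 7² / 24 = 0.75 × 49 / 24 = 1.53125 dB.
Output = -16 − 1.53125 = -17.53125 dBFS.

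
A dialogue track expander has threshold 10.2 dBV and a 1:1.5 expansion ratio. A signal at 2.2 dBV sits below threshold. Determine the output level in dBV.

-1.8 dBV

The input is 8 dB below the 10.2 dBV threshold.
A 1:1.5 expander multiplies undershoot by 1.5: 8 × 1.5 = 12 dB below threshold.
Output = 10.2 − 12 = -1.8 dBV.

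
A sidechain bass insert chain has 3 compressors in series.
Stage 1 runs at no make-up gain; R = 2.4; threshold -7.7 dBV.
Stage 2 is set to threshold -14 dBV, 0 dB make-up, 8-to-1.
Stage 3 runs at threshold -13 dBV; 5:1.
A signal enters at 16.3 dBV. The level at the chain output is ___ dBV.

-12.7925 dBV

Stage 1: overshoot 24 dB → 24/2.4 = 10 dB → 2.3 dBV.
Stage 2: 16.3 dB above -14 dBV, reduced 8:1 to 2.0375 dB above → -11.9625 dBV.
Stage 3: 1.0375 dB above -13 dBV, reduced 5:1 to 0.2075 dB above → -12.7925 dBV.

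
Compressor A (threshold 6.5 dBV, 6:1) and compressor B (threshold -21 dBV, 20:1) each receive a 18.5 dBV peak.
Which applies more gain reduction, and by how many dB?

B, by 27.525 dB

A: GR = 12 − 12/6 = 10 dB.
B: GR = 39.5 − 39.5/20 = 37.525 dB.
B reduces 27.525 dB more.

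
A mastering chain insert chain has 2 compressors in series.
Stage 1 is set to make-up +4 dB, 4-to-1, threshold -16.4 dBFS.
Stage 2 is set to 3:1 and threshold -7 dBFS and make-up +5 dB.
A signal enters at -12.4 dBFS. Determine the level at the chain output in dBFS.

Stage 1: 4 dB above -16.4 dBFS, reduced 4:1 to 1 dB above → -15.4 dBFS; +4 dB make-up → -11.4 dBFS.
Stage 2: below threshold (-11.4 ≤ -7); passes unchanged; make-up brings it to -6.4 dBFS.

-6.4 dBFS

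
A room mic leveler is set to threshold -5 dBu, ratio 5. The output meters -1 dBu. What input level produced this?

15 dBu

Post-compression overshoot = -1 − (-5) = 4 dB.
Before 5:1 compression the overshoot was 4 × 5 = 20 dB, so input = -5 + 20 = 15 dBu.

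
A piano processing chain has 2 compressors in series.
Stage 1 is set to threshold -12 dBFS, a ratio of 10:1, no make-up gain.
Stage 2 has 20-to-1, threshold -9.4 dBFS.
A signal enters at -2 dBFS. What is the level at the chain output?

Stage 1: -2 dBFS is 10 dB over -12 dBFS; at 10:1 that becomes 1 dB over, giving -11 dBFS.
Stage 2: below threshold (-11 ≤ -9.4); passes unchanged; output -11 dBFS.

-11 dBFS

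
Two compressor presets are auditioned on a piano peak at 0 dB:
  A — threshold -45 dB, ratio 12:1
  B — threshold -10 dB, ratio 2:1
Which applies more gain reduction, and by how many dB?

A: overshoot 45 dB → output overshoot 3.75 dB → GR 41.25 dB.
B: overshoot 10 dB → output overshoot 5 dB → GR 5 dB.
Difference: 36.25 dB in favour of A.

A, by 36.25 dB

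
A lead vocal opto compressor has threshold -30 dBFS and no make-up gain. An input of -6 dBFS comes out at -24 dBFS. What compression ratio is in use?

Input overshoot = -6 − (-30) = 24 dB; output overshoot = -24 − (-30) = 6 dB.
Ratio = 24 / 6 = 4.

4:1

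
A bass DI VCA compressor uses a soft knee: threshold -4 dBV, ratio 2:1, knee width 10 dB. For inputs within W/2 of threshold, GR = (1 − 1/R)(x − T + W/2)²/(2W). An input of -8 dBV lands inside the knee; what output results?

-8.025 dBV

x − T + W/2 = -8 − (-4) + 5 = 1.
GR = (1 − 1/2) × 1² / 20 = 0.5 × 1 / 20 = 0.025 dB.
Output = -8 − 0.025 = -8.025 dBV.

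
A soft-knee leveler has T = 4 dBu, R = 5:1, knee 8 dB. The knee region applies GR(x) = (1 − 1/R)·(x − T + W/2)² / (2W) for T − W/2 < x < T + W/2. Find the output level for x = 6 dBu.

x − T + W/2 = 6 − 4 + 4 = 6.
GR = (1 − 1/5) × 6² / 16 = 0.8 × 36 / 16 = 1.8 dB.
Output = 6 − 1.8 = 4.2 dBu.

4.2 dBu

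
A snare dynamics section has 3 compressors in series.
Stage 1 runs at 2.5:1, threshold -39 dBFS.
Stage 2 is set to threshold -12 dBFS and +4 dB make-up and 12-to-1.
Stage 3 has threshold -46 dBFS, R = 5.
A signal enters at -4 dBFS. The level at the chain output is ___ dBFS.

Stage 1: overshoot 35 dB → 35/2.5 = 14 dB → -25 dBFS.
Stage 2: below threshold (-25 ≤ -12); passes unchanged; make-up brings it to -21 dBFS.
Stage 3: -21 dBFS is 25 dB over -46 dBFS; at 5:1 that becomes 5 dB over, giving -41 dBFS.

-41 dBFS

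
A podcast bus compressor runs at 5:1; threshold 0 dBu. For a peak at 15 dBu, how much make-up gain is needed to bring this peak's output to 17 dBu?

14 dB

The peak compresses to 0 + 15/5 = 3 dBu.
To reach 17 dBu requires 17 − 3 = 14 dB of make-up.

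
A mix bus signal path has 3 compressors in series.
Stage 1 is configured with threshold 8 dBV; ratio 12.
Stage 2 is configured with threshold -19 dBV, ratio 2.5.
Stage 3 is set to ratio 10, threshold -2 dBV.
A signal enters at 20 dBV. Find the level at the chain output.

-7.8 dBV

Stage 1: 12 dB above 8 dBV, reduced 12:1 to 1 dB above → 9 dBV.
Stage 2: overshoot 28 dB → 28/2.5 = 11.2 dB → -7.8 dBV.
Stage 3: -7.8 dBV ≤ -2 dBV, so stage 3 doesn't engage; output -7.8 dBV.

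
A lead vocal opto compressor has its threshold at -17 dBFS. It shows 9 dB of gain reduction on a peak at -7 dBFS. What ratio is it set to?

10:1

Input overshoot = -7 − (-17) = 10 dB.
Output overshoot = 10 − 9 = 1 dB.
Ratio = input overshoot / output overshoot = 10 / 1 = 10.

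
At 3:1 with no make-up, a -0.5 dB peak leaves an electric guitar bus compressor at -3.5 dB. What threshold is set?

-5 dB

Input is 4.5 dB above T (since output overshoot × R = input overshoot: (-3.5 − T)·3 = -0.5 − T gives T = -5 dB).
Check: -5 + (-0.5 − (-5))/3 = -5 + 1.5 = -3.5 dB. ✓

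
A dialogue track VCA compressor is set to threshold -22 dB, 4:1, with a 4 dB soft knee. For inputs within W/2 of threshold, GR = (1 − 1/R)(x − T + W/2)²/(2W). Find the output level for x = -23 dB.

x − T + W/2 = -23 − (-22) + 2 = 1.
GR = (1 − 1/4) × 1² / 8 = 0.75 × 1 / 8 = 0.09375 dB.
Output = -23 − 0.09375 = -23.09375 dB.

-23.09375 dB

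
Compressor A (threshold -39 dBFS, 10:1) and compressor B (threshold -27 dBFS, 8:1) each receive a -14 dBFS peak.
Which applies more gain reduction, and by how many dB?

A, by 11.125 dB

A: GR = 25 − 25/10 = 22.5 dB.
B: GR = 13 − 13/8 = 11.375 dB.
A reduces 11.125 dB more.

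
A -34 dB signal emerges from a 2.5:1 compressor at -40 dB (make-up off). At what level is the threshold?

-44 dB

Input is 10 dB above T (since output overshoot × R = input overshoot: (-40 − T)·2.5 = -34 − T gives T = -44 dB).
Check: -44 + (-34 − (-44))/2.5 = -44 + 4 = -40 dB. ✓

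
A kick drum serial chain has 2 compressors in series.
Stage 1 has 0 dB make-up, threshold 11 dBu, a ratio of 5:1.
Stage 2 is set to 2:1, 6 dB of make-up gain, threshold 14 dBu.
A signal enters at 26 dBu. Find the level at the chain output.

Stage 1: 15 dB above 11 dBu, reduced 5:1 to 3 dB above → 14 dBu.
Stage 2: below threshold (14 ≤ 14); passes unchanged; make-up brings it to 20 dBu.

20 dBu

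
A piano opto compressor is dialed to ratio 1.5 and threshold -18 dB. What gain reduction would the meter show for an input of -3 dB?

5 dB

-3 dB exceeds the threshold by 15 dB.
At 1.5:1, output sits 15/1.5 = 10 dB above threshold.
GR = overshoot in − overshoot out = 15 − 10 = 5 dB.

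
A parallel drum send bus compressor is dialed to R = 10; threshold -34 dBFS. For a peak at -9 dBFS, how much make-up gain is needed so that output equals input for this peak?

Overshoot 25 dB → 25/10 = 2.5 dB after compression, so the compressed level is -34 + 2.5 = -31.5 dBFS.
Make-up = target − compressed = -9 − (-31.5) = 22.5 dB.

22.5 dB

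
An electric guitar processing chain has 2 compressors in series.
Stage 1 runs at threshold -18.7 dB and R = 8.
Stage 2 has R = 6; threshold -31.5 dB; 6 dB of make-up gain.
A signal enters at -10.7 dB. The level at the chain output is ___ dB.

-23.2 dB

Stage 1: 8 dB above -18.7 dB, reduced 8:1 to 1 dB above → -17.7 dB.
Stage 2: -17.7 dB is 13.8 dB over -31.5 dB; at 6:1 that becomes 2.3 dB over, giving -29.2 dB; +6 dB make-up → -23.2 dB.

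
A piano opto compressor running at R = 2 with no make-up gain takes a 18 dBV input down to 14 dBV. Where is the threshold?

10 dBV

Let T be the threshold. Output overshoot = (input overshoot)/R, so 14 − T = (18 − T)/2.
2·(14 − T) = 18 − T → 1·T = 28 − 18 = 10.
T = 10/1 = 10 dBV.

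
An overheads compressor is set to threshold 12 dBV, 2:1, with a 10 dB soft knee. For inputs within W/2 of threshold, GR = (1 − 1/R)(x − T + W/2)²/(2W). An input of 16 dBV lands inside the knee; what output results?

x − T + W/2 = 16 − 12 + 5 = 9.
GR = (1 − 1/2) × 9² / 20 = 0.5 × 81 / 20 = 2.025 dB.
Output = 16 − 2.025 = 13.975 dBV.

13.975 dBV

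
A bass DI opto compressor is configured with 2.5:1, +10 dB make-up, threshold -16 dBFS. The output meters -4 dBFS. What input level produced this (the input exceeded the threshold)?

-11 dBFS

Remove make-up: -4 − 10 = -14 dBFS.
The compressed level sits -14 − (-16) = 2 dB over threshold.
Before 2.5:1 compression the overshoot was 2 × 2.5 = 5 dB, so input = -16 + 5 = -11 dBFS.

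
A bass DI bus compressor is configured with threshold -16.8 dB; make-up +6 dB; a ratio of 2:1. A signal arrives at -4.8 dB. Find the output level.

-4.8 dB sits 12 dB over threshold.
The 12 dB excess becomes 6 dB after 2:1 reduction.
So the level is -16.8 + 6 = -10.8 dB; make-up adds 6 dB, giving -4.8 dB.

-4.8 dB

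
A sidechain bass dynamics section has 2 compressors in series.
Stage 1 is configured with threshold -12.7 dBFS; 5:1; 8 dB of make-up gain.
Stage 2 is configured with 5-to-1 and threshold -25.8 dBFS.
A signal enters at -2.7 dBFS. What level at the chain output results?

-21.18 dBFS

Stage 1: -2.7 dBFS is 10 dB over -12.7 dBFS; at 5:1 that becomes 2 dB over, giving -10.7 dBFS; +8 dB make-up → -2.7 dBFS.
Stage 2: 23.1 dB above -25.8 dBFS, reduced 5:1 to 4.62 dB above → -21.18 dBFS.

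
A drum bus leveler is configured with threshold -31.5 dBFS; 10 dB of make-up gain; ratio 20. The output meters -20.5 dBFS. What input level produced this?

-11.5 dBFS

Remove make-up: -20.5 − 10 = -30.5 dBFS.
That's 1 dB above the -31.5 dBFS threshold.
Before 20:1 compression the overshoot was 1 × 20 = 20 dB, so input = -31.5 + 20 = -11.5 dBFS.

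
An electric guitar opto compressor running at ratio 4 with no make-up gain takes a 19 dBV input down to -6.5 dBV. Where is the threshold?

Input is 34 dB above T (since output overshoot × R = input overshoot: (-6.5 − T)·4 = 19 − T gives T = -15 dBV).
Check: -15 + (19 − (-15))/4 = -15 + 8.5 = -6.5 dBV. ✓

-15 dBV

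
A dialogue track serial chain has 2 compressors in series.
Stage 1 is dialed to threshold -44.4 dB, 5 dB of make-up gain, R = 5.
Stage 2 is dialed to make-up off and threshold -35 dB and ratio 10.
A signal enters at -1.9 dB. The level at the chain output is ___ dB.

Stage 1: 42.5 dB above -44.4 dB, reduced 5:1 to 8.5 dB above → -35.9 dB; +5 dB make-up → -30.9 dB.
Stage 2: -30.9 dB is 4.1 dB over -35 dB; at 10:1 that becomes 0.41 dB over, giving -34.59 dB.

-34.59 dB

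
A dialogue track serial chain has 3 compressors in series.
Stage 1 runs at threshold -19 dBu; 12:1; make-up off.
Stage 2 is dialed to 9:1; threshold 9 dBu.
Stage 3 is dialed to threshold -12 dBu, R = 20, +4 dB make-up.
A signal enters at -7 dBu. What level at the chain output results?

-14 dBu

Stage 1: -7 dBu is 12 dB over -19 dBu; at 12:1 that becomes 1 dB over, giving -18 dBu.
Stage 2: below threshold (-18 ≤ 9); passes unchanged; output -18 dBu.
Stage 3: -18 dBu ≤ -12 dBu, so stage 3 doesn't engage; make-up brings it to -14 dBu.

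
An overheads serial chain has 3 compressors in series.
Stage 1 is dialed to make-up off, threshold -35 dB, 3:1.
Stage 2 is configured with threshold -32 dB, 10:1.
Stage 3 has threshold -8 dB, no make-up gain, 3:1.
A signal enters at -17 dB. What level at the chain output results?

Stage 1: -17 dB is 18 dB over -35 dB; at 3:1 that becomes 6 dB over, giving -29 dB.
Stage 2: overshoot 3 dB → 3/10 = 0.3 dB → -31.7 dB.
Stage 3: below threshold (-31.7 ≤ -8); passes unchanged; output -31.7 dB.

-31.7 dB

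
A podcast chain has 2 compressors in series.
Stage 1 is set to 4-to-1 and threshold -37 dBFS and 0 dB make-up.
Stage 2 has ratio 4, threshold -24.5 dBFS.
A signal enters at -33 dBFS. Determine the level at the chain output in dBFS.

-36 dBFS

Stage 1: -33 dBFS is 4 dB over -37 dBFS; at 4:1 that becomes 1 dB over, giving -36 dBFS.
Stage 2: below threshold (-36 ≤ -24.5); passes unchanged; output -36 dBFS.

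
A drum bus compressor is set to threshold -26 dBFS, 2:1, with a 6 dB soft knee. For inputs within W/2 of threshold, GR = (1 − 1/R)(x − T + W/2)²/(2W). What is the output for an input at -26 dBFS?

-26.375 dBFS

x − T + W/2 = -26 − (-26) + 3 = 3.
GR = (1 − 1/2) × 3² / 12 = 0.5 × 9 / 12 = 0.375 dB.
Output = -26 − 0.375 = -26.375 dBFS.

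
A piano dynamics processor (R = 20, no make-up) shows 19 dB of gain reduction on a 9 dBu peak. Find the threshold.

-11 dBu

Input is 20 dB above T (since output overshoot × R = input overshoot: (-10 − T)·20 = 9 − T gives T = -11 dBu).
Check: -11 + (9 − (-11))/20 = -11 + 1 = -10 dBu. ✓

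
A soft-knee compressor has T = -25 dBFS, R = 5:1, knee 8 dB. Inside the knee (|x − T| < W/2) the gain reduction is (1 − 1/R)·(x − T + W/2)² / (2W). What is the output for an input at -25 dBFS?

-25.8 dBFS

x − T + W/2 = -25 − (-25) + 4 = 4.
GR = (1 − 1/5) × 4² / 16 = 0.8 × 16 / 16 = 0.8 dB.
Output = -25 − 0.8 = -25.8 dBFS.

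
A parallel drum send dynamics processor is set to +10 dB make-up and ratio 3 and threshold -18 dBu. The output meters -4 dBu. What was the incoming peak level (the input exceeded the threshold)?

-6 dBu

Before make-up, the level was -4 − 10 = -14 dBu.
The compressed level sits -14 − (-18) = 4 dB over threshold.
Undo the ratio: input overshoot = 4 × 3 = 12 dB, giving input = -6 dBu.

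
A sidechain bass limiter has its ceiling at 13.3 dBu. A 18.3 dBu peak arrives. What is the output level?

A brickwall limiter is an ∞:1 compressor: any input above the ceiling is clamped to 13.3 dBu.

13.3 dBu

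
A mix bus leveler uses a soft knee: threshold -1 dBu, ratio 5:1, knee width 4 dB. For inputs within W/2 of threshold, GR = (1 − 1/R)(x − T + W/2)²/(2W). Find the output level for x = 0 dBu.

x − T + W/2 = 0 − (-1) + 2 = 3.
GR = (1 − 1/5) × 3² / 8 = 0.8 × 9 / 8 = 0.9 dB.
Output = 0 − 0.9 = -0.9 dBu.

-0.9 dBu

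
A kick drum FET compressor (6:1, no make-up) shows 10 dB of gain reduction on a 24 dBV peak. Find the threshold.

Gain reduction = 24 − 14 = 10 dB; output overshoot = GR / (R − 1) = 10 / 5 = 2 dB.
Threshold = output − output overshoot = 14 − 2 = 12 dBV.

12 dBV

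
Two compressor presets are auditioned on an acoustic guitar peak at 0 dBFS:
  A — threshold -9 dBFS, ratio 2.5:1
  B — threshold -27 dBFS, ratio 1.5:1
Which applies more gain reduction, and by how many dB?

A: GR = 9 − 9/2.5 = 5.4 dB.
B: GR = 27 − 27/1.5 = 9 dB.
Difference: 3.6 dB in favour of B.

B, by 3.6 dB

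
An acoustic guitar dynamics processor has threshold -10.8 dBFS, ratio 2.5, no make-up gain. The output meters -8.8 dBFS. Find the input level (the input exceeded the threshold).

-5.8 dBFS

Post-compression overshoot = -8.8 − (-10.8) = 2 dB.
Undo the ratio: input overshoot = 2 × 2.5 = 5 dB, giving input = -5.8 dBFS.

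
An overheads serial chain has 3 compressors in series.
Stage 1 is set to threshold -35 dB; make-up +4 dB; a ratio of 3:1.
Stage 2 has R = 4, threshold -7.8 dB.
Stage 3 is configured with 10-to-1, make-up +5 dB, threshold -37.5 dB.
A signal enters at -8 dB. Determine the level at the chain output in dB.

-30.95 dB

Stage 1: overshoot 27 dB → 27/3 = 9 dB → -26 dB; +4 dB make-up → -22 dB.
Stage 2: -22 dB ≤ -7.8 dB, so stage 2 doesn't engage; output -22 dB.
Stage 3: -22 dB is 15.5 dB over -37.5 dB; at 10:1 that becomes 1.55 dB over, giving -35.95 dB; +5 dB make-up → -30.95 dB.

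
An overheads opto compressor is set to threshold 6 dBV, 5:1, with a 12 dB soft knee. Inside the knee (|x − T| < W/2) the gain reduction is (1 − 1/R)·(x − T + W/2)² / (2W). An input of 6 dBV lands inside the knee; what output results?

x − T + W/2 = 6 − 6 + 6 = 6.
GR = (1 − 1/5) × 6² / 24 = 0.8 × 36 / 24 = 1.2 dB.
Output = 6 − 1.2 = 4.8 dBV.

4.8 dBV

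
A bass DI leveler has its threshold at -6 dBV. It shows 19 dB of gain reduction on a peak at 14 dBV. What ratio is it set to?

20:1

Input overshoot = 14 − (-6) = 20 dB.
Output overshoot = 20 − 19 = 1 dB.
Ratio = input overshoot / output overshoot = 20 / 1 = 20.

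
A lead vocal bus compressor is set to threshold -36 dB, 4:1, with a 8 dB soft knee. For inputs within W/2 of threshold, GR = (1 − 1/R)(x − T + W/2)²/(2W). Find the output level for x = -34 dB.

-35.6875 dB

x − T + W/2 = -34 − (-36) + 4 = 6.
GR = (1 − 1/4) × 6² / 16 = 0.75 × 36 / 16 = 1.6875 dB.
Output = -34 − 1.6875 = -35.6875 dB.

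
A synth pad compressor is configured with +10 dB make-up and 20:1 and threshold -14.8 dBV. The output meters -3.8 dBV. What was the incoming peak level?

Stripping the +10 dB make-up gives -13.8 dBV at the gain stage.
Post-compression overshoot = -13.8 − (-14.8) = 1 dB.
Undo the ratio: input overshoot = 1 × 20 = 20 dB, giving input = 5.2 dBV.

5.2 dBV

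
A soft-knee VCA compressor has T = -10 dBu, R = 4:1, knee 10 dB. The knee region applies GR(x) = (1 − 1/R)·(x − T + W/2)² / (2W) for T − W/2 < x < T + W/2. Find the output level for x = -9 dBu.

x − T + W/2 = -9 − (-10) + 5 = 6.
GR = (1 − 1/4) × 6² / 20 = 0.75 × 36 / 20 = 1.35 dB.
Output = -9 − 1.35 = -10.35 dBu.

-10.35 dBu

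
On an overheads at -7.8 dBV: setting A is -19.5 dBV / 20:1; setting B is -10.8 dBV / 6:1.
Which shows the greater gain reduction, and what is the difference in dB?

A, by 8.615 dB

A: 11.7 dB over, compressed to 0.585 dB over, so 11.115 dB of GR.
B: 3 dB over, compressed to 0.5 dB over, so 2.5 dB of GR.
A reduces 8.615 dB more.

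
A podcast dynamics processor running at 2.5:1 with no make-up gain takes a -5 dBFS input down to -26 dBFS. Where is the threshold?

Gain reduction = -5 − (-26) = 21 dB; output overshoot = GR / (R − 1) = 21 / 1.5 = 14 dB.
Threshold = output − output overshoot = -26 − 14 = -40 dBFS.

-40 dBFS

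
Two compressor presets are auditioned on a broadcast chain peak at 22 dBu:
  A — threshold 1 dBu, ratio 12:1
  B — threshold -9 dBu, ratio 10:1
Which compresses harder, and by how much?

A: 21 dB over, compressed to 1.75 dB over, so 19.25 dB of GR.
B: 31 dB over, compressed to 3.1 dB over, so 27.9 dB of GR.
B reduces 8.65 dB more.

B, by 8.65 dB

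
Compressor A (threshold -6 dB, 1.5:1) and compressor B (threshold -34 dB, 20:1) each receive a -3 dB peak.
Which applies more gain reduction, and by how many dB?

B, by 28.45 dB

A: overshoot 3 dB → output overshoot 2 dB → GR 1 dB.
B: overshoot 31 dB → output overshoot 1.55 dB → GR 29.45 dB.
B applies 28.45 dB more gain reduction.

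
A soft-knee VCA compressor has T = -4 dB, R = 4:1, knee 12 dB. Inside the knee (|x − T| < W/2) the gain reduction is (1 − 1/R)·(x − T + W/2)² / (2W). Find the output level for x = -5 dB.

-5.78125 dB

x − T + W/2 = -5 − (-4) + 6 = 5.
GR = (1 − 1/4) × 5² / 24 = 0.75 × 25 / 24 = 0.78125 dB.
Output = -5 − 0.78125 = -5.78125 dB.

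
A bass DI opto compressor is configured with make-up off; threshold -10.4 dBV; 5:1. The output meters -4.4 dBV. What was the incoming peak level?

That's 6 dB above the -10.4 dBV threshold.
Before 5:1 compression the overshoot was 6 × 5 = 30 dB, so input = -10.4 + 30 = 19.6 dBV.

19.6 dBV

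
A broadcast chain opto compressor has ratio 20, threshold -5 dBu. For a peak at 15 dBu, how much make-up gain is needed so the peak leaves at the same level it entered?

19 dB

Without make-up, output = threshold + overshoot/20 = -5 + 1 = -4 dBu.
Gap to target: 19 dB.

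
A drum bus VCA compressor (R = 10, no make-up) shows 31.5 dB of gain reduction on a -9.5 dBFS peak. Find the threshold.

Gain reduction = -9.5 − (-41) = 31.5 dB; output overshoot = GR / (R − 1) = 31.5 / 9 = 3.5 dB.
Threshold = output − output overshoot = -41 − 3.5 = -44.5 dBFS.

-44.5 dBFS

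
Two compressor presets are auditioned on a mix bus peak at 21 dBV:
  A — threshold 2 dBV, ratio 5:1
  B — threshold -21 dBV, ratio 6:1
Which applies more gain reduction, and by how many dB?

B, by 19.8 dB

A: 19 dB over, compressed to 3.8 dB over, so 15.2 dB of GR.
B: 42 dB over, compressed to 7 dB over, so 35 dB of GR.
Difference: 19.8 dB in favour of B.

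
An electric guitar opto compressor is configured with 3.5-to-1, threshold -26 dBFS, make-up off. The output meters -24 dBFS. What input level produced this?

That's 2 dB above the -26 dBFS threshold.
Before 3.5:1 compression the overshoot was 2 × 3.5 = 7 dB, so input = -26 + 7 = -19 dBFS.

-19 dBFS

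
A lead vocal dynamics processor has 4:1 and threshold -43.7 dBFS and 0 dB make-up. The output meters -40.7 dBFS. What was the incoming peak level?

Post-compression overshoot = -40.7 − (-43.7) = 3 dB.
Undo the ratio: input overshoot = 3 × 4 = 12 dB, giving input = -31.7 dBFS.

-31.7 dBFS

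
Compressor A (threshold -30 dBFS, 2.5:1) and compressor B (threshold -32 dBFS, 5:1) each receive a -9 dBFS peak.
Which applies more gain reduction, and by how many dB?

B, by 5.8 dB

A: GR = 21 − 21/2.5 = 12.6 dB.
B: GR = 23 − 23/5 = 18.4 dB.
B applies 5.8 dB more gain reduction.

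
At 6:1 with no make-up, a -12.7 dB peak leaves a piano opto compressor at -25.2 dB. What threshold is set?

-27.7 dB

Input is 15 dB above T (since output overshoot × R = input overshoot: (-25.2 − T)·6 = -12.7 − T gives T = -27.7 dB).
Check: -27.7 + (-12.7 − (-27.7))/6 = -27.7 + 2.5 = -25.2 dB. ✓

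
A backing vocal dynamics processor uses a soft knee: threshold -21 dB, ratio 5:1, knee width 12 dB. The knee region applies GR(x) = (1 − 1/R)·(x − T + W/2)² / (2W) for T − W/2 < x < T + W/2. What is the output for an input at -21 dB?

x − T + W/2 = -21 − (-21) + 6 = 6.
GR = (1 − 1/5) × 6² / 24 = 0.8 × 36 / 24 = 1.2 dB.
Output = -21 − 1.2 = -22.2 dB.

-22.2 dB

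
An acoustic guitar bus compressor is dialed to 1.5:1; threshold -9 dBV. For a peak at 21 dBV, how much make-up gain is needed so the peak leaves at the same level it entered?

10 dB

Without make-up, output = threshold + overshoot/1.5 = -9 + 20 = 11 dBV.
Gap to target: 10 dB.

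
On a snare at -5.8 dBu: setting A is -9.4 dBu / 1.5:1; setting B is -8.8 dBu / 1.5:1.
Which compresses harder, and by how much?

A: GR = 3.6 − 3.6/1.5 = 1.2 dB.
B: GR = 3 − 3/1.5 = 1 dB.
Difference: 0.2 dB in favour of A.

A, by 0.2 dB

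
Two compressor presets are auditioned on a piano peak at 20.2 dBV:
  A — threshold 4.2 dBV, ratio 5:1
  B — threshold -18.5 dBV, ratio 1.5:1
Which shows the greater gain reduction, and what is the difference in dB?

B, by 0.1 dB

A: GR = 16 − 16/5 = 12.8 dB.
B: GR = 38.7 − 38.7/1.5 = 12.9 dB.
B reduces 0.1 dB more.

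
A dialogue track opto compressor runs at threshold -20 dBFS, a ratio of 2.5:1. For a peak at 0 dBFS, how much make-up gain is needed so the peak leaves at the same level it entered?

12 dB

Overshoot 20 dB → 20/2.5 = 8 dB after compression, so the compressed level is -20 + 8 = -12 dBFS.
Make-up = target − compressed = 0 − (-12) = 12 dB.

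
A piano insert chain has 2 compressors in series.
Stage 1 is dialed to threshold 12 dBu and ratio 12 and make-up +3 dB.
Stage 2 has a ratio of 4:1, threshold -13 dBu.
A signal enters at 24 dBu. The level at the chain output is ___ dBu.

-5.75 dBu

Stage 1: 12 dB above 12 dBu, reduced 12:1 to 1 dB above → 13 dBu; +3 dB make-up → 16 dBu.
Stage 2: overshoot 29 dB → 29/4 = 7.25 dB → -5.75 dBu.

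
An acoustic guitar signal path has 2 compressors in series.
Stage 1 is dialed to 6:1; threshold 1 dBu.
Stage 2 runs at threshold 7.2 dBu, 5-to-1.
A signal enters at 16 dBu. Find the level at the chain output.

3.5 dBu

Stage 1: overshoot 15 dB → 15/6 = 2.5 dB → 3.5 dBu.
Stage 2: 3.5 dBu ≤ 7.2 dBu, so stage 2 doesn't engage; output 3.5 dBu.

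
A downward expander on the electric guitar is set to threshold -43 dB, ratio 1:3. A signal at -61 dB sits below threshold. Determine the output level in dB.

-97 dB

The input is 18 dB below the -43 dB threshold.
A 1:3 expander multiplies undershoot by 3: 18 × 3 = 54 dB below threshold.
Output = -43 − 54 = -97 dB.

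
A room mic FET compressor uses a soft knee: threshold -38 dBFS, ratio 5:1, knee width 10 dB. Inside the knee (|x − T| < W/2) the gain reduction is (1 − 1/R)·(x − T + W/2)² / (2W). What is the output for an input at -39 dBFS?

-39.64 dBFS

x − T + W/2 = -39 − (-38) + 5 = 4.
GR = (1 − 1/5) × 4² / 20 = 0.8 × 16 / 20 = 0.64 dB.
Output = -39 − 0.64 = -39.64 dBFS.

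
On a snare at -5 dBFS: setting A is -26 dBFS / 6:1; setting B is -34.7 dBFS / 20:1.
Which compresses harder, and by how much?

A: GR = 21 − 21/6 = 17.5 dB.
B: GR = 29.7 − 29.7/20 = 28.215 dB.
B applies 10.715 dB more gain reduction.

B, by 10.715 dB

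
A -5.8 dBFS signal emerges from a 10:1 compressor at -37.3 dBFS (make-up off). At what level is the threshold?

Let T be the threshold. Output overshoot = (input overshoot)/R, so -37.3 − T = (-5.8 − T)/10.
10·(-37.3 − T) = -5.8 − T → 9·T = -373 − (-5.8) = -367.2.
T = -367.2/9 = -40.8 dBFS.

-40.8 dBFS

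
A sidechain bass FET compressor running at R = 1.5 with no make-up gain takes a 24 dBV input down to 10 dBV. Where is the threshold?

-18 dBV

Gain reduction = 24 − 10 = 14 dB; output overshoot = GR / (R − 1) = 14 / 0.5 = 28 dB.
Threshold = output − output overshoot = 10 − 28 = -18 dBV.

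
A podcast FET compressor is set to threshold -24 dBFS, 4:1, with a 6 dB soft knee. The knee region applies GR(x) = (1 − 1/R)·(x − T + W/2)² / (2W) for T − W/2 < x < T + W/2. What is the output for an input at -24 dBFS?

x − T + W/2 = -24 − (-24) + 3 = 3.
GR = (1 − 1/4) × 3² / 12 = 0.75 × 9 / 12 = 0.5625 dB.
Output = -24 − 0.5625 = -24.5625 dBFS.

-24.5625 dBFS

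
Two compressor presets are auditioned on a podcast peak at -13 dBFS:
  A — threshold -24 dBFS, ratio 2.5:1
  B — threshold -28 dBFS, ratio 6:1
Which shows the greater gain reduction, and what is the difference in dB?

B, by 5.9 dB

A: 11 dB over, compressed to 4.4 dB over, so 6.6 dB of GR.
B: 15 dB over, compressed to 2.5 dB over, so 12.5 dB of GR.
Difference: 5.9 dB in favour of B.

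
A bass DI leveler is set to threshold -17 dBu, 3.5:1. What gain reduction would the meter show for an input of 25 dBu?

30 dB

Overshoot = 25 − (-17) = 42 dB.
At 3.5:1, output sits 42/3.5 = 12 dB above threshold.
Gain reduction = 42 − 12 = 30 dB.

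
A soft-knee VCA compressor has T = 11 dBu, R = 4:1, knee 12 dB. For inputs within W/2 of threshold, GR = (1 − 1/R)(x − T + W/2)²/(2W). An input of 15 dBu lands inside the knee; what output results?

11.875 dBu

x − T + W/2 = 15 − 11 + 6 = 10.
GR = (1 − 1/4) × 10² / 24 = 0.75 × 100 / 24 = 3.125 dB.
Output = 15 − 3.125 = 11.875 dBu.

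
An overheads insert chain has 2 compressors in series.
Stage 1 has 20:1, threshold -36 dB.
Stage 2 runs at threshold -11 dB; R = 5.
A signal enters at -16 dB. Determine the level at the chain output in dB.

Stage 1: -16 dB is 20 dB over -36 dB; at 20:1 that becomes 1 dB over, giving -35 dB.
Stage 2: -35 dB ≤ -11 dB, so stage 2 doesn't engage; output -35 dB.

-35 dB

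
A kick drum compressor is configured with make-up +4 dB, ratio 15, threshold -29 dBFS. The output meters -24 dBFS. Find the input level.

-14 dBFS

Stripping the +4 dB make-up gives -28 dBFS at the gain stage.
Post-compression overshoot = -28 − (-29) = 1 dB.
Before 15:1 compression the overshoot was 1 × 15 = 15 dB, so input = -29 + 15 = -14 dBFS.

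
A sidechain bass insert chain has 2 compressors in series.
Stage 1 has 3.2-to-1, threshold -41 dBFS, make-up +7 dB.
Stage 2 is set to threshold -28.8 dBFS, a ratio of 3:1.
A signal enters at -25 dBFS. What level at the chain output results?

Stage 1: overshoot 16 dB → 16/3.2 = 5 dB → -36 dBFS; +7 dB make-up → -29 dBFS.
Stage 2: -29 dBFS ≤ -28.8 dBFS, so stage 2 doesn't engage; output -29 dBFS.

-29 dBFS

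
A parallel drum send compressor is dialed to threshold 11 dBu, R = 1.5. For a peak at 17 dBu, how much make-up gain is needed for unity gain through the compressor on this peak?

2 dB

The peak compresses to 11 + 6/1.5 = 15 dBu.
To reach 17 dBu requires 17 − 15 = 2 dB of make-up.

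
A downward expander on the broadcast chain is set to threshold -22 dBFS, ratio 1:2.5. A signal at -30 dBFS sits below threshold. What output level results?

-42 dBFS

Below threshold, a 1:2.5 expander applies gain = (2.5−1)×(T − x) of attenuation.
(2.5−1) × 8 = 12 dB, so output = -30 − 12 = -42 dBFS.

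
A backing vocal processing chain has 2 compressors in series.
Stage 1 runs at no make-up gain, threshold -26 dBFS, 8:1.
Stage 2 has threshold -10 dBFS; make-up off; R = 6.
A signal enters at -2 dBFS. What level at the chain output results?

-23 dBFS

Stage 1: -2 dBFS is 24 dB over -26 dBFS; at 8:1 that becomes 3 dB over, giving -23 dBFS.
Stage 2: below threshold (-23 ≤ -10); passes unchanged; output -23 dBFS.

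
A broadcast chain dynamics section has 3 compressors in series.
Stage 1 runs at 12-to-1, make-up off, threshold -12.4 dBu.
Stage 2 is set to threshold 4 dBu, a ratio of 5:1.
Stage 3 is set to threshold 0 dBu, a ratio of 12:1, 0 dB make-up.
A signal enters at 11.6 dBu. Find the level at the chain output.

Stage 1: 11.6 dBu is 24 dB over -12.4 dBu; at 12:1 that becomes 2 dB over, giving -10.4 dBu.
Stage 2: -10.4 dBu ≤ 4 dBu, so stage 2 doesn't engage; output -10.4 dBu.
Stage 3: -10.4 dBu is at or below the 0 dBu threshold — no compression; output -10.4 dBu.

-10.4 dBu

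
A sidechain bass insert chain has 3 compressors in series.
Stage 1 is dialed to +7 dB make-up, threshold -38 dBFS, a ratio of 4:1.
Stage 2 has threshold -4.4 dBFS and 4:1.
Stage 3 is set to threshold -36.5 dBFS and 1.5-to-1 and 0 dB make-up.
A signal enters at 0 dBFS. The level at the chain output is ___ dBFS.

Stage 1: 0 dBFS is 38 dB over -38 dBFS; at 4:1 that becomes 9.5 dB over, giving -28.5 dBFS; +7 dB make-up → -21.5 dBFS.
Stage 2: -21.5 dBFS is at or below the -4.4 dBFS threshold — no compression; output -21.5 dBFS.
Stage 3: -21.5 dBFS is 15 dB over -36.5 dBFS; at 1.5:1 that becomes 10 dB over, giving -26.5 dBFS.

-26.5 dBFS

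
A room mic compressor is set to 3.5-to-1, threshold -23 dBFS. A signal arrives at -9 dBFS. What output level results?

The input is 14 dB above the -23 dBFS threshold.
At 3.5:1 the overshoot is divided by 3.5, leaving 4 dB above threshold.
That puts the output at -19 dBFS.

-19 dBFS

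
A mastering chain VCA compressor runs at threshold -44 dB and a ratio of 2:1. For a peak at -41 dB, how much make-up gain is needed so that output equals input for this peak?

1.5 dB

Overshoot 3 dB → 3/2 = 1.5 dB after compression, so the compressed level is -44 + 1.5 = -42.5 dB.
Make-up = target − compressed = -41 − (-42.5) = 1.5 dB.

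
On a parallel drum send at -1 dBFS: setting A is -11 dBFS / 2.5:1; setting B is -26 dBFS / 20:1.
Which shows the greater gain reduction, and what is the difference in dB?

A: GR = 10 − 10/2.5 = 6 dB.
B: GR = 25 − 25/20 = 23.75 dB.
Difference: 17.75 dB in favour of B.

B, by 17.75 dB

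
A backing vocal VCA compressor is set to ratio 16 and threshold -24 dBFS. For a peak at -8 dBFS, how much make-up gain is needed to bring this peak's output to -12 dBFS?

Without make-up, output = threshold + overshoot/16 = -24 + 1 = -23 dBFS.
Gap to target: 11 dB.

11 dB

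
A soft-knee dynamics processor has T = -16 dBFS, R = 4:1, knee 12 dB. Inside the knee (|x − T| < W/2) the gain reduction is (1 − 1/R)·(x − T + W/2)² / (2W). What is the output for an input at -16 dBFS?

x − T + W/2 = -16 − (-16) + 6 = 6.
GR = (1 − 1/4) × 6² / 24 = 0.75 × 36 / 24 = 1.125 dB.
Output = -16 − 1.125 = -17.125 dBFS.

-17.125 dBFS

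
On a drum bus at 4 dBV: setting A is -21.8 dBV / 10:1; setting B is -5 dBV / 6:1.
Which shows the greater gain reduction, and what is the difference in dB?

A: GR = 25.8 − 25.8/10 = 23.22 dB.
B: GR = 9 − 9/6 = 7.5 dB.
Difference: 15.72 dB in favour of A.

A, by 15.72 dB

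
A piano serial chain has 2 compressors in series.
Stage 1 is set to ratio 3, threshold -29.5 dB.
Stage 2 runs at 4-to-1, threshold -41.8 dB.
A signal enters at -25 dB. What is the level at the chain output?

Stage 1: -25 dB is 4.5 dB over -29.5 dB; at 3:1 that becomes 1.5 dB over, giving -28 dB.
Stage 2: -28 dB is 13.8 dB over -41.8 dB; at 4:1 that becomes 3.45 dB over, giving -38.35 dB.

-38.35 dB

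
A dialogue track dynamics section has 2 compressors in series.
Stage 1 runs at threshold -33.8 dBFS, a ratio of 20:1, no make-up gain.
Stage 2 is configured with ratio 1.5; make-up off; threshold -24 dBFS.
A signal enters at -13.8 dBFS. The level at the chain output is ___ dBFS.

Stage 1: -13.8 dBFS is 20 dB over -33.8 dBFS; at 20:1 that becomes 1 dB over, giving -32.8 dBFS.
Stage 2: -32.8 dBFS ≤ -24 dBFS, so stage 2 doesn't engage; output -32.8 dBFS.

-32.8 dBFS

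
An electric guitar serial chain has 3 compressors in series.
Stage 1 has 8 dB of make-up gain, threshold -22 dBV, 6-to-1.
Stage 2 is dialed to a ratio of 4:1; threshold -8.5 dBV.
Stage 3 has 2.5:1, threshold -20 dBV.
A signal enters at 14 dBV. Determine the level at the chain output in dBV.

-15.35 dBV

Stage 1: overshoot 36 dB → 36/6 = 6 dB → -16 dBV; +8 dB make-up → -8 dBV.
Stage 2: -8 dBV is 0.5 dB over -8.5 dBV; at 4:1 that becomes 0.125 dB over, giving -8.375 dBV.
Stage 3: overshoot 11.625 dB → 11.625/2.5 = 4.65 dB → -15.35 dBV.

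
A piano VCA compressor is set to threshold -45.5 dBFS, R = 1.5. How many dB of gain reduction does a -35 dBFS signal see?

3.5 dB

Overshoot = -35 − (-45.5) = 10.5 dB.
A 1.5:1 ratio leaves 7 dB of that excess.
GR = overshoot in − overshoot out = 10.5 − 7 = 3.5 dB.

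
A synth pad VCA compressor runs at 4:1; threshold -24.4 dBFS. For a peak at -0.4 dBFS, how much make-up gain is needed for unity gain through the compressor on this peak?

Without make-up, output = threshold + overshoot/4 = -24.4 + 6 = -18.4 dBFS.
Gap to target: 18 dB.

18 dB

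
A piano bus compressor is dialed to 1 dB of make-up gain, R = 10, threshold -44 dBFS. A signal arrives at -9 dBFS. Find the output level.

-9 dBFS sits 35 dB over threshold.
At 10:1 the overshoot is divided by 10, leaving 3.5 dB above threshold.
That puts the output at -40.5 dBFS; make-up adds 1 dB, giving -39.5 dBFS.

-39.5 dBFS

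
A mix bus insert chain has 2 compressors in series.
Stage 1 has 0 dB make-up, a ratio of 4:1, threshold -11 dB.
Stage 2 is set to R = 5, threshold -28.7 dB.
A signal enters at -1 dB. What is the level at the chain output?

Stage 1: -1 dB is 10 dB over -11 dB; at 4:1 that becomes 2.5 dB over, giving -8.5 dB.
Stage 2: -8.5 dB is 20.2 dB over -28.7 dB; at 5:1 that becomes 4.04 dB over, giving -24.66 dB.

-24.66 dB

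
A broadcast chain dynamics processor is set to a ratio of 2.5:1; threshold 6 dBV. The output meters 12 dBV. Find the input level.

21 dBV

Post-compression overshoot = 12 − 6 = 6 dB.
Undo the ratio: input overshoot = 6 × 2.5 = 15 dB, giving input = 21 dBV.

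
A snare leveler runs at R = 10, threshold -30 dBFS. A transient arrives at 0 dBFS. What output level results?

Overshoot: 0 − (-30) = 30 dB.
10:1 compression reduces that to 30/10 = 3 dB over.
So the level is -30 + 3 = -27 dBFS.

-27 dBFS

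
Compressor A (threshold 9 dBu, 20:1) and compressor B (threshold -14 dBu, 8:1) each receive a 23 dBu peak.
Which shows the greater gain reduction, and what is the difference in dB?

A: GR = 14 − 14/20 = 13.3 dB.
B: GR = 37 − 37/8 = 32.375 dB.
Difference: 19.075 dB in favour of B.

B, by 19.075 dB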